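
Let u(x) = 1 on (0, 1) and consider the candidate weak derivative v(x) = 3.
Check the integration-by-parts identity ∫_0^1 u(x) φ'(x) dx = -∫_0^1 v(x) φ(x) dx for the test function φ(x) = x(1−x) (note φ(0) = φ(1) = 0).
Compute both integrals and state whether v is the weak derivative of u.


LHS = 0, RHS = -1/2. No, v is not the weak derivative of u.

u(x) = 1, classical derivative u'(x) = 0.
φ(x) = x(1−x), so φ'(x) = 1 - 2*x.
Note φ(0) = φ(1) = 0, so the boundary term u·φ vanishes.
LHS = ∫_0^1 u(x) φ'(x) dx = ∫_0^1 (1 - 2*x) dx. Term by term:
  ∫_0^1 -2*x dx = -1;  ∫_0^1 1 dx = 1.
Sum: -1 + 1 = 0.
So LHS = 0.
∫_0^1 v(x) φ(x) dx = ∫_0^1 (-3*x^2 + 3*x) dx. Term by term:
  ∫_0^1 -3*x^2 dx = -1;  ∫_0^1 3*x dx = 3/2.
Sum: -1 + 3/2 = 1/2.
So RHS = -∫_0^1 v(x) φ(x) dx = -1/2.
LHS − RHS = 1/2 ≠ 0, so the identity fails.
(For a valid weak derivative the identity must hold for EVERY test function, in particular this one. The failure shows v is NOT the weak derivative of u.)
Correct weak derivative would be u'(x) = 0.


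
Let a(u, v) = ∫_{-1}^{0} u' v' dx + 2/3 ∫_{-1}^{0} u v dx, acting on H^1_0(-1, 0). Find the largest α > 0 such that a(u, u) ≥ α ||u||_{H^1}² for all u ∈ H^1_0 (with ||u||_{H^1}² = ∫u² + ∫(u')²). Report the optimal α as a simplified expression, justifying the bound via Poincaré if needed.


α = (2/3 + π^2)/(1 + π^2)

Coercivity of a(·,·) on H^1_0(-1, 0) means a(u, u) ≥ α ||u||_{H^1}² for every u ∈ H^1_0.
The interval has length L = 1, and Poincaré/coercivity depend only on L. Here a(u, u) = ∫(u')² + (2/3)·∫u².
Here 0 < c = 2/3 < 1. The condition a(u,u) ≥ α||u||_{H^1}² reads (1−α)∫(u')² ≥ (α−c)∫u². Any admissible α is ≤ 1 (rapidly oscillating u have ∫u²/∫(u')² → 0), and α = 1 would force 0 ≥ (1−c)∫u², impossible since c < 1; so 1−α > 0. By the sharp Poincaré inequality on H^1_0 of an interval of length L, ∫(u')² ≥ (π/L)²∫u² with equality for the first sine mode sin(π(x−x₀)/L) (x₀ the left endpoint), so the inequality holds for all u iff (1−α)(π/L)² ≥ α − c, i.e. α ≤ ((π/L)² + c)/((π/L)² + 1) = (1 + c(L/π)²)/(1 + (L/π)²). With (π/L)² = π^2 and c = 2/3, the largest admissible constant is α = ((π/L)² + c)/((π/L)² + 1).
Simplifying, α = (2/3 + π^2)/(1 + π^2).


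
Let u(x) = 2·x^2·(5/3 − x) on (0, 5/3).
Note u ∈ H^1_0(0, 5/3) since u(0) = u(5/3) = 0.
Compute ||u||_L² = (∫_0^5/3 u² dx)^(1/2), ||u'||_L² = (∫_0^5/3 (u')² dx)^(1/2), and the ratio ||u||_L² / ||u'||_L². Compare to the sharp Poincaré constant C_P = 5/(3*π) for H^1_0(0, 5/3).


||u||_L² / ||u'||_L² = 5*sqrt(14)/42 < C_P = 5/(3*π).

u(x) = 2·x^2·(5/3 − x), so u'(x) = 2*x*(10 - 9*x)/3.
u(x) = 2·x^2·(5/3 − x) vanishes at x = 0 and x = 5/3, so u ∈ H^1_0(0, 5/3). Differentiate via the product rule and integrate the resulting polynomials term by term.
  ∫_0^5/3 u² dx = ∫_0^5/3 (4*x^6 - 40*x^5/3 + 100*x^4/9) dx. Term by term:
    ∫_0^5/3 4*x^6 dx = 312500/15309;  ∫_0^5/3 -40*x^5/3 dx = -312500/6561;  ∫_0^5/3 100*x^4/9 dx = 62500/2187.
  Sum: 312500/15309 − 312500/6561 + 62500/2187 = 62500/45927.
  ∫_0^5/3 (u')² dx = ∫_0^5/3 (36*x^4 - 80*x^3 + 400*x^2/9) dx. Term by term:
    ∫_0^5/3 36*x^4 dx = 2500/27;  ∫_0^5/3 -80*x^3 dx = -12500/81;  ∫_0^5/3 400*x^2/9 dx = 50000/729.
  Sum: 2500/27 − 12500/81 + 50000/729 = 5000/729.
∫_0^5/3 u² dx = 62500/45927, so ||u||_L² = 250*sqrt(7)/567.
∫_0^5/3 (u')² dx = 5000/729, so ||u'||_L² = 50*sqrt(2)/27.
Ratio ||u||_L² / ||u'||_L² = 5*sqrt(14)/42.
Sharp Poincaré constant on H^1_0(0, 5/3) is C_P = L/π = 5/(3*π), achieved by sin(3*π/5·x).
A polynomial bump cannot attain the sharp Poincaré constant (only the first sine eigenfunction does), so the ratio is strictly less than C_P, consistent with ||u||_L² ≤ C_P ||u'||_L².


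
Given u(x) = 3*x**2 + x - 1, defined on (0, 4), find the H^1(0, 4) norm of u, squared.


||u||_{H^1}^2 = 44648/15

The H^1 norm (squared) on an interval (0, L) is
  ||u||_{H^1}^2 = ∫_0^L u(x)^2 dx + ∫_0^L u'(x)^2 dx.
Compute u'(x) = 6*x + 1.
Then u(x)^2 = 9*x**4 + 6*x**3 - 5*x**2 - 2*x + 1 and u'(x)^2 = 36*x**2 + 12*x + 1.
Integrate each monomial from 0 to 4 using ∫_0^4 c·x^n dx = c·4^(n+1)/(n+1):
  ∫_0^4 u(x)^2 dx = ∫_0^4 (9*x^4 + 6*x^3 - 5*x^2 - 2*x + 1) dx. Term by term:
    ∫_0^4 9*x^4 dx = 9216/5;  ∫_0^4 6*x^3 dx = 384;  ∫_0^4 -5*x^2 dx = -320/3;
    ∫_0^4 -2*x dx = -16;  ∫_0^4 1 dx = 4.
  Sum: 9216/5 + 384 − 320/3 − 16 + 4 = 31628/15.
  ∫_0^4 u'(x)^2 dx = ∫_0^4 (36*x^2 + 12*x + 1) dx. Term by term:
    ∫_0^4 36*x^2 dx = 768;  ∫_0^4 12*x dx = 96;  ∫_0^4 1 dx = 4.
  Sum: 768 + 96 + 4 = 868.
Adding: ||u||_{H^1}^2 = 31628/15 + 868 = 44648/15.


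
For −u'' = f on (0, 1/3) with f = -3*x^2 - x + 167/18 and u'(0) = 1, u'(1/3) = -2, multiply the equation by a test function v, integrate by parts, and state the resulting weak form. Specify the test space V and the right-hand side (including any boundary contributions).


V = H^1(0, 1/3) (v unrestricted at boundary; u is determined up to an additive constant); weak form: ∫_0^1/3 u'v' dx = ∫_0^1/3 (-3*x^2 - x + 167/18) v dx − 2·v(1/3) − v(0) for all v ∈ V.

Multiply both sides by a test function v and integrate from 0 to 1/3:
  ∫_0^1/3 −u''(x) v(x) dx = ∫_0^1/3 f(x) v(x) dx.
Integrate the LHS by parts once:
  ∫_0^1/3 −u'' v dx = −[u'(x) v(x)]_0^1/3 + ∫_0^1/3 u'(x) v'(x) dx.
Thus ∫_0^1/3 u'(x) v'(x) dx = ∫_0^1/3 f(x) v(x) dx + [u'(x) v(x)]_0^1/3.
Choose V so that boundary terms are either known or forced to vanish.
u has inhomogeneous Neumann u'(0) = 1, u'(1/3) = -2. [u' v]_0^1/3 = (-2)·v(1/3) − (1)·v(0) = − 2·v(1/3) − v(0). Take V = H^1(0, 1/3); boundary term becomes part of RHS.
Weak formulation: find u (satisfying any essential BC) such that ∫_0^1/3 u'(x) v'(x) dx = ∫_0^1/3 f v dx − 2·v(1/3) − v(0) for all v ∈ V (Neumann data are natural BCs: they enter the RHS as boundary terms).
Substituting f(x) = -3*x^2 - x + 167/18, the right-hand side is ∫_0^1/3 (-3*x^2 - x + 167/18) v dx − 2·v(1/3) − v(0).
Compatibility check (pure Neumann): taking v ≡ 1 ∈ V gives 0 = ∫_0^1/3 f dx + (-2) − (1), i.e. ∫_0^1/3 f dx must equal u'(0) − u'(1/3) = 3. Indeed ∫_0^1/3 (-3*x^2 - x + 167/18) dx = 3, so the data are compatible. The solution is then unique only up to an additive constant (fix it e.g. by requiring ∫_0^1/3 u dx = 0).


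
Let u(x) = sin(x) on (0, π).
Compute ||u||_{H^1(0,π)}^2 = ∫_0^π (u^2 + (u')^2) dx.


||u||_{H^1(0,π)}^2 = π

u'(x) = cos(x).
Expand u² and (u')² and integrate term by term on (0, π), using: for integers n ≥ 1, ∫_0^π sin²(nx) dx = ∫_0^π cos²(nx) dx = π/2; for n ≠ n', ∫_0^π sin(nx)sin(n'x) dx = ∫_0^π cos(nx)cos(n'x) dx = 0; and by product-to-sum, ∫_0^π sin(nx)cos(n'x) dx = ½∫_0^π [sin((n+n')x) + sin((n−n')x)] dx, which is 0 when n+n' is even and 2n/(n²−n'²) when n+n' is odd (it need not vanish on (0, π)).
  u² squared terms: (1)²·∫sin(x)² dx = 1·π/2 = π/2.
  So ∫_0^π u² dx = π/2.
  (u')² squared terms: (1)²·∫cos(x)² dx = 1·π/2 = π/2.
  So ∫_0^π (u')² dx = π/2.
||u||_{H^1}^2 = (π/2) + (π/2) = π.


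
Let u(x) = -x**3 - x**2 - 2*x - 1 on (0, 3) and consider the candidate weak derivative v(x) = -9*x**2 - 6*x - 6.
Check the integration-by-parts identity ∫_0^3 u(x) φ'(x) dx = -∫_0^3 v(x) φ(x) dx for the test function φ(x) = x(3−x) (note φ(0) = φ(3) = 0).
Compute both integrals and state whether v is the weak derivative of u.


LHS = 1179/20, RHS = 3537/20. No, v is not the weak derivative of u.

u(x) = -x**3 - x**2 - 2*x - 1, classical derivative u'(x) = -3*x**2 - 2*x - 2.
φ(x) = x(3−x), so φ'(x) = 3 - 2*x.
Note φ(0) = φ(3) = 0, so the boundary term u·φ vanishes.
LHS = ∫_0^3 u(x) φ'(x) dx = ∫_0^3 (2*x^4 - x^3 + x^2 - 4*x - 3) dx. Term by term:
  ∫_0^3 2*x^4 dx = 486/5;  ∫_0^3 -x^3 dx = -81/4;  ∫_0^3 x^2 dx = 9;
  ∫_0^3 -4*x dx = -18;  ∫_0^3 -3 dx = -9.
Sum: 486/5 − 81/4 + 9 − 18 − 9 = 1179/20.
So LHS = 1179/20.
∫_0^3 v(x) φ(x) dx = ∫_0^3 (9*x^4 - 21*x^3 - 12*x^2 - 18*x) dx. Term by term:
  ∫_0^3 9*x^4 dx = 2187/5;  ∫_0^3 -21*x^3 dx = -1701/4;  ∫_0^3 -12*x^2 dx = -108;
  ∫_0^3 -18*x dx = -81.
Sum: 2187/5 − 1701/4 − 108 − 81 = -3537/20.
So RHS = -∫_0^3 v(x) φ(x) dx = 3537/20.
LHS − RHS = -1179/10 ≠ 0, so the identity fails.
(For a valid weak derivative the identity must hold for EVERY test function, in particular this one. The failure shows v is NOT the weak derivative of u.)
Correct weak derivative would be u'(x) = -3*x**2 - 2*x - 2.


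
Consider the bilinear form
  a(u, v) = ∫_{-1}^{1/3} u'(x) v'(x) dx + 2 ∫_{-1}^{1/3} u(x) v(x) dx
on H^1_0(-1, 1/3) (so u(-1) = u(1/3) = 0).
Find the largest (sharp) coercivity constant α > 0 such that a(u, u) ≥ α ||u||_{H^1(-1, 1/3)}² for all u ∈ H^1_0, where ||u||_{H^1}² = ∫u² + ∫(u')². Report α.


α = 1

Coercivity of a(·,·) on H^1_0(-1, 1/3) means a(u, u) ≥ α ||u||_{H^1}² for every u ∈ H^1_0.
The interval has length L = 4/3, and Poincaré/coercivity depend only on L. Here a(u, u) = ∫(u')² + (2)·∫u².
Here c = 2 ≥ 1, so a(u,u) = ∫(u')² + c∫u² ≥ ∫(u')² + ∫u² = ||u||_{H^1}², i.e. α = 1 works. No larger α is possible: a(u,u) ≥ α||u||_{H^1}² means (1−α)∫(u')² ≥ (α−c)∫u², and for the modes u_n = sin(nπ(x−x₀)/L) (x₀ the left endpoint) one has ∫u_n²/∫(u_n')² = (L/(nπ))² → 0, so a(u_n,u_n)/||u_n||_{H^1}² → 1. Hence the optimal constant is α = 1.
Therefore α = 1.


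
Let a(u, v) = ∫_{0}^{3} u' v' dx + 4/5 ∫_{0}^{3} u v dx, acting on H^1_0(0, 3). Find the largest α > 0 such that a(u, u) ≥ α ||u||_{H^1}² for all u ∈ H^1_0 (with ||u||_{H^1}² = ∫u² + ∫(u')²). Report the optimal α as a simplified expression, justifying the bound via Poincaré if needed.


α = (36/5 + π^2)/(9 + π^2)

Coercivity of a(·,·) on H^1_0(0, 3) means a(u, u) ≥ α ||u||_{H^1}² for every u ∈ H^1_0.
The interval has length L = 3, and Poincaré/coercivity depend only on L. Here a(u, u) = ∫(u')² + (4/5)·∫u².
Here 0 < c = 4/5 < 1. The condition a(u,u) ≥ α||u||_{H^1}² reads (1−α)∫(u')² ≥ (α−c)∫u². Any admissible α is ≤ 1 (rapidly oscillating u have ∫u²/∫(u')² → 0), and α = 1 would force 0 ≥ (1−c)∫u², impossible since c < 1; so 1−α > 0. By the sharp Poincaré inequality on H^1_0 of an interval of length L, ∫(u')² ≥ (π/L)²∫u² with equality for the first sine mode sin(π(x−x₀)/L) (x₀ the left endpoint), so the inequality holds for all u iff (1−α)(π/L)² ≥ α − c, i.e. α ≤ ((π/L)² + c)/((π/L)² + 1) = (1 + c(L/π)²)/(1 + (L/π)²). With (π/L)² = π^2/9 and c = 4/5, the largest admissible constant is α = ((π/L)² + c)/((π/L)² + 1).
Simplifying, α = (36/5 + π^2)/(9 + π^2).


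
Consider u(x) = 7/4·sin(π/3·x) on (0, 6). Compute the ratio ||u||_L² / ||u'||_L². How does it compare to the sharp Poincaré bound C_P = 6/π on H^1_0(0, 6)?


||u||_L² / ||u'||_L² = 3/π < C_P = 6/π.

u(x) = 7/4·sin(π/3·x), so u'(x) = 7*π*cos(π*x/3)/12.
Writing u(x) = A·sin(kπx/L) with A = 7/4 and k = 2, use ∫_0^L sin²(kπx/L) dx = L/2 and ∫_0^L cos²(kπx/L) dx = L/2.
u² = 49/16·sin²(π/3·x) and (u')² = 49*π^2/144·cos²(π/3·x), and each of sin², cos² integrates to L/2 = 3 over (0, 6).
∫_0^6 u² dx = 147/16, so ||u||_L² = 7*sqrt(3)/4.
∫_0^6 (u')² dx = 49*π^2/48, so ||u'||_L² = 7*sqrt(3)*π/12.
Ratio ||u||_L² / ||u'||_L² = 3/π.
Sharp Poincaré constant on H^1_0(0, 6) is C_P = L/π = 6/π, achieved by sin(π/6·x).
This is the k = 2 harmonic; the ratio L/(kπ) is strictly less than C_P = L/π, consistent with the sharp inequality ||u||_L² ≤ C_P ||u'||_L².


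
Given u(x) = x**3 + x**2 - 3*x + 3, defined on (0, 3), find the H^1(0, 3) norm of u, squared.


||u||_{H^1}^2 = 32229/35

The H^1 norm (squared) on an interval (0, L) is
  ||u||_{H^1}^2 = ∫_0^L u(x)^2 dx + ∫_0^L u'(x)^2 dx.
Compute u'(x) = 3*x**2 + 2*x - 3.
Then u(x)^2 = x**6 + 2*x**5 - 5*x**4 + 15*x**2 - 18*x + 9 and u'(x)^2 = 9*x**4 + 12*x**3 - 14*x**2 - 12*x + 9.
Integrate each monomial from 0 to 3 using ∫_0^3 c·x^n dx = c·3^(n+1)/(n+1):
  ∫_0^3 u(x)^2 dx = ∫_0^3 (x^6 + 2*x^5 - 5*x^4 + 15*x^2 - 18*x + 9) dx. Term by term:
    ∫_0^3 x^6 dx = 2187/7;  ∫_0^3 2*x^5 dx = 243;  ∫_0^3 -5*x^4 dx = -243;
    ∫_0^3 15*x^2 dx = 135;  ∫_0^3 -18*x dx = -81;  ∫_0^3 9 dx = 27.
  Sum: 2187/7 + 243 − 243 + 135 − 81 + 27 = 2754/7.
  ∫_0^3 u'(x)^2 dx = ∫_0^3 (9*x^4 + 12*x^3 - 14*x^2 - 12*x + 9) dx. Term by term:
    ∫_0^3 9*x^4 dx = 2187/5;  ∫_0^3 12*x^3 dx = 243;  ∫_0^3 -14*x^2 dx = -126;
    ∫_0^3 -12*x dx = -54;  ∫_0^3 9 dx = 27.
  Sum: 2187/5 + 243 − 126 − 54 + 27 = 2637/5.
Adding: ||u||_{H^1}^2 = 2754/7 + 2637/5 = 32229/35.


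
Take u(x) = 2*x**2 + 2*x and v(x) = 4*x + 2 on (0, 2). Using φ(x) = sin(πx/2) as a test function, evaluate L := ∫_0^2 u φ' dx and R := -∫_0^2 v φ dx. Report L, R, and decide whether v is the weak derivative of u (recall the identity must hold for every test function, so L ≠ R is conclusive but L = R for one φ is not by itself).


LHS = -24/π, RHS = -24/π. Yes, v = u' weakly.

u(x) = 2*x**2 + 2*x, classical derivative u'(x) = 4*x + 2.
φ(x) = sin(πx/2), so φ'(x) = π*cos(π*x/2)/2.
Note φ(0) = φ(2) = 0, so the boundary term u·φ vanishes.
LHS = ∫_0^2 u(x) φ'(x) dx = ∫_0^2 (π*x^2*cos(π*x/2) + π*x*cos(π*x/2)) dx. Term by term:
  ∫_0^2 π*x*cos(π*x/2) dx = -8/π;  ∫_0^2 π*x^2*cos(π*x/2) dx = -16/π.
Sum: -8/π − 16/π = -24/π.
So LHS = -24/π.
∫_0^2 v(x) φ(x) dx = ∫_0^2 (4*x*sin(π*x/2) + 2*sin(π*x/2)) dx. Term by term:
  ∫_0^2 2*sin(π*x/2) dx = 8/π;  ∫_0^2 4*x*sin(π*x/2) dx = 16/π.
Sum: 8/π + 16/π = 24/π.
So RHS = -∫_0^2 v(x) φ(x) dx = -24/π.
LHS = RHS, so the identity holds for this test φ.
Moreover u is smooth here and v(x) = u'(x) = 4*x + 2 pointwise, so the identity holds for every test function. Hence v is the weak derivative of u.


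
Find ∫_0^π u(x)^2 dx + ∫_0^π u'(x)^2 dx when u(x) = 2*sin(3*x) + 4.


||u||_{H^1(0,π)}^2 = 32/3 + 36*π

u'(x) = 6*cos(3*x).
Expand u² and (u')² and integrate term by term on (0, π), using: for integers n ≥ 1, ∫_0^π sin²(nx) dx = ∫_0^π cos²(nx) dx = π/2; for n ≠ n', ∫_0^π sin(nx)sin(n'x) dx = ∫_0^π cos(nx)cos(n'x) dx = 0; and by product-to-sum, ∫_0^π sin(nx)cos(n'x) dx = ½∫_0^π [sin((n+n')x) + sin((n−n')x)] dx, which is 0 when n+n' is even and 2n/(n²−n'²) when n+n' is odd (it need not vanish on (0, π)). For the constant mode: ∫_0^π 1 dx = π, ∫_0^π cos(nx) dx = 0, ∫_0^π sin(nx) dx = (1−(−1)^n)/n.
  u² squared terms: (4)²·∫1 dx = 16·π = 16*π;  (2)²·∫sin(3x)² dx = 4·π/2 = 2*π.
  u² cross terms: 2·(4)·(2)·∫1·sin(3x) dx = 16·(2/3) = 32/3.
  So ∫_0^π u² dx = 16*π + 2*π + 32/3 = 32/3 + 18*π.
  (u')² squared terms: (6)²·∫cos(3x)² dx = 36·π/2 = 18*π.
  So ∫_0^π (u')² dx = 18*π.
||u||_{H^1}^2 = (32/3 + 18*π) + (18*π) = 32/3 + 36*π.


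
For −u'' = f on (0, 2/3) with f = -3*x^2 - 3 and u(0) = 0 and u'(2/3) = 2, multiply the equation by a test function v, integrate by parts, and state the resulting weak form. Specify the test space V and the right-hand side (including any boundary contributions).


V = {v ∈ H^1(0, 2/3) : v(0) = 0} (test functions vanish at x = 0 where u is specified); weak form: ∫_0^2/3 u'v' dx = ∫_0^2/3 (-3*x^2 - 3) v dx + 2·v(2/3) for all v ∈ V.

Multiply both sides by a test function v and integrate from 0 to 2/3:
  ∫_0^2/3 −u''(x) v(x) dx = ∫_0^2/3 f(x) v(x) dx.
Integrate the LHS by parts once:
  ∫_0^2/3 −u'' v dx = −[u'(x) v(x)]_0^2/3 + ∫_0^2/3 u'(x) v'(x) dx.
Thus ∫_0^2/3 u'(x) v'(x) dx = ∫_0^2/3 f(x) v(x) dx + [u'(x) v(x)]_0^2/3.
Choose V so that boundary terms are either known or forced to vanish.
Mixed BC: u(0) = 0 (Dirichlet) and u'(2/3) = 2 (Neumann). Define V = {v ∈ H^1(0, 2/3) : v(0) = 0}. Then [u' v]_0^2/3 = u'(2/3)·v(2/3) − u'(0)·0 = 2·v(2/3).
Weak formulation: find u (satisfying any essential BC) such that ∫_0^2/3 u'(x) v'(x) dx = ∫_0^2/3 f v dx + 2·v(2/3) for all v ∈ V (Dirichlet at 0 absorbed into V; Neumann datum at x = 2/3 contributes the boundary term).
Substituting f(x) = -3*x^2 - 3, the right-hand side is ∫_0^2/3 (-3*x^2 - 3) v dx + 2·v(2/3).


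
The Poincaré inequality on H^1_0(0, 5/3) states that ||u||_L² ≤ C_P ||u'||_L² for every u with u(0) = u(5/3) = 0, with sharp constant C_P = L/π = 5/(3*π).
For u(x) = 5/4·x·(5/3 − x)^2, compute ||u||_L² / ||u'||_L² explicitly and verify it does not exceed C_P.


||u||_L² / ||u'||_L² = 5*sqrt(14)/42 < C_P = 5/(3*π).

u(x) = 5/4·x·(5/3 − x)^2, so u'(x) = 15*x^2/4 - 25*x/3 + 125/36.
u(x) = 5/4·x·(5/3 − x)^2 vanishes at x = 0 and x = 5/3, so u ∈ H^1_0(0, 5/3). Differentiate via the product rule and integrate the resulting polynomials term by term.
  ∫_0^5/3 u² dx = ∫_0^5/3 (25*x^6/16 - 125*x^5/12 + 625*x^4/24 - 3125*x^3/108 + 15625*x^2/1296) dx. Term by term:
    ∫_0^5/3 25*x^6/16 dx = 1953125/244944;  ∫_0^5/3 -125*x^5/12 dx = -1953125/52488;  ∫_0^5/3 625*x^4/24 dx = 390625/5832;
    ∫_0^5/3 -3125*x^3/108 dx = -1953125/34992;  ∫_0^5/3 15625*x^2/1296 dx = 1953125/104976.
  Sum: 1953125/244944 − 1953125/52488 + 390625/5832 − 1953125/34992 + 1953125/104976 = 390625/734832.
  ∫_0^5/3 (u')² dx = ∫_0^5/3 (225*x^4/16 - 125*x^3/2 + 6875*x^2/72 - 3125*x/54 + 15625/1296) dx. Term by term:
    ∫_0^5/3 225*x^4/16 dx = 15625/432;  ∫_0^5/3 -125*x^3/2 dx = -78125/648;  ∫_0^5/3 6875*x^2/72 dx = 859375/5832;
    ∫_0^5/3 -3125*x/54 dx = -78125/972;  ∫_0^5/3 15625/1296 dx = 78125/3888.
  Sum: 15625/432 − 78125/648 + 859375/5832 − 78125/972 + 78125/3888 = 15625/5832.
∫_0^5/3 u² dx = 390625/734832, so ||u||_L² = 625*sqrt(7)/2268.
∫_0^5/3 (u')² dx = 15625/5832, so ||u'||_L² = 125*sqrt(2)/108.
Ratio ||u||_L² / ||u'||_L² = 5*sqrt(14)/42.
Sharp Poincaré constant on H^1_0(0, 5/3) is C_P = L/π = 5/(3*π), achieved by sin(3*π/5·x).
A polynomial bump cannot attain the sharp Poincaré constant (only the first sine eigenfunction does), so the ratio is strictly less than C_P, consistent with ||u||_L² ≤ C_P ||u'||_L².


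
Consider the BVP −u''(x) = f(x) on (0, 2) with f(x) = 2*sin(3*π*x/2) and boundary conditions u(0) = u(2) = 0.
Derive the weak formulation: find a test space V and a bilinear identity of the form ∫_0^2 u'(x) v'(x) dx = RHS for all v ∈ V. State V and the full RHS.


V = H^1_0(0, 2) (so v(0) = v(2) = 0); weak form: ∫_0^2 u'v' dx = ∫_0^2 (2*sin(3*π*x/2)) v dx for all v ∈ V.

Multiply both sides by a test function v and integrate from 0 to 2:
  ∫_0^2 −u''(x) v(x) dx = ∫_0^2 f(x) v(x) dx.
Integrate the LHS by parts once:
  ∫_0^2 −u'' v dx = −[u'(x) v(x)]_0^2 + ∫_0^2 u'(x) v'(x) dx.
Thus ∫_0^2 u'(x) v'(x) dx = ∫_0^2 f(x) v(x) dx + [u'(x) v(x)]_0^2.
Choose V so that boundary terms are either known or forced to vanish.
u is Dirichlet: u(0) = u(2) = 0. Let V = H^1_0(0, 2); then v(0) = v(2) = 0, and [u' v]_0^2 = 0.
Weak formulation: find u (satisfying any essential BC) such that ∫_0^2 u'(x) v'(x) dx = ∫_0^2 f v dx for all v ∈ V.
Substituting f(x) = 2*sin(3*π*x/2), the right-hand side is ∫_0^2 (2*sin(3*π*x/2)) v dx.


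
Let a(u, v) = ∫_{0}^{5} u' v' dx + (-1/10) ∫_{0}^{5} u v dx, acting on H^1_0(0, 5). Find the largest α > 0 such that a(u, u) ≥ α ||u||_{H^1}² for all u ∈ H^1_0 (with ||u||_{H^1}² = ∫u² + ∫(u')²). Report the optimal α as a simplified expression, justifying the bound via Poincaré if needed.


α = (-5/2 + π^2)/(π^2 + 25)

Coercivity of a(·,·) on H^1_0(0, 5) means a(u, u) ≥ α ||u||_{H^1}² for every u ∈ H^1_0.
The interval has length L = 5, and Poincaré/coercivity depend only on L. Here a(u, u) = ∫(u')² + (-1/10)·∫u².
Here c = -1/10 < 0 with |c| < (π/L)² = π^2/25, so coercivity still holds. The condition a(u,u) ≥ α||u||_{H^1}² reads (1−α)∫(u')² ≥ (α−c)∫u². Any admissible α is ≤ 1 (rapidly oscillating u have ∫u²/∫(u')² → 0), and α = 1 would force 0 ≥ (1−c)∫u², impossible since c < 1; so 1−α > 0. By the sharp Poincaré inequality on H^1_0 of an interval of length L, ∫(u')² ≥ (π/L)²∫u² with equality for the first sine mode sin(π(x−x₀)/L) (x₀ the left endpoint), so the inequality holds for all u iff (1−α)(π/L)² ≥ α − c, i.e. α ≤ ((π/L)² + c)/((π/L)² + 1) = (1 + c(L/π)²)/(1 + (L/π)²). (Direct route, valid since c ≤ 0: Poincaré gives c∫u² ≥ c(L/π)²∫(u')², so a(u,u) ≥ (1 + c(L/π)²)∫(u')², while ||u||_{H^1}² ≤ (1 + (L/π)²)∫(u')²; dividing yields the same α.) With (π/L)² = π^2/25 and c = -1/10, the largest admissible constant is α = ((π/L)² + c)/((π/L)² + 1).
Simplifying, α = (-5/2 + π^2)/(π^2 + 25).


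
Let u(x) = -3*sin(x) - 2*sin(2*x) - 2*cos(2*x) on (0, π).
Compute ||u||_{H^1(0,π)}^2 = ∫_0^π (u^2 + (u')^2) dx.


||u||_{H^1(0,π)}^2 = -40 + 29*π

u'(x) = 4*sin(2*x) - 3*cos(x) - 4*cos(2*x).
Expand u² and (u')² and integrate term by term on (0, π), using: for integers n ≥ 1, ∫_0^π sin²(nx) dx = ∫_0^π cos²(nx) dx = π/2; for n ≠ n', ∫_0^π sin(nx)sin(n'x) dx = ∫_0^π cos(nx)cos(n'x) dx = 0; and by product-to-sum, ∫_0^π sin(nx)cos(n'x) dx = ½∫_0^π [sin((n+n')x) + sin((n−n')x)] dx, which is 0 when n+n' is even and 2n/(n²−n'²) when n+n' is odd (it need not vanish on (0, π)).
  u² squared terms: (-3)²·∫sin(x)² dx = 9·π/2 = 9*π/2;  (-2)²·∫cos(2x)² dx = 4·π/2 = 2*π;  (-2)²·∫sin(2x)² dx = 4·π/2 = 2*π.
  u² cross terms: 2·(-3)·(-2)·∫sin(x)·cos(2x) dx = 12·(-2/3) = -8;  2·(-3)·(-2)·∫sin(x)·sin(2x) dx = 12·(0) = 0;  2·(-2)·(-2)·∫cos(2x)·sin(2x) dx = 8·(0) = 0.
  So ∫_0^π u² dx = 9*π/2 + 2*π + 2*π − 8 + 0 + 0 = -8 + 17*π/2.
  (u')² squared terms: (-4)²·∫cos(2x)² dx = 16·π/2 = 8*π;  (-3)²·∫cos(x)² dx = 9·π/2 = 9*π/2;  (4)²·∫sin(2x)² dx = 16·π/2 = 8*π.
  (u')² cross terms: 2·(-4)·(-3)·∫cos(2x)·cos(x) dx = 24·(0) = 0;  2·(-4)·(4)·∫cos(2x)·sin(2x) dx = -32·(0) = 0;  2·(-3)·(4)·∫cos(x)·sin(2x) dx = -24·(4/3) = -32.
  So ∫_0^π (u')² dx = 8*π + 9*π/2 + 8*π + 0 + 0 − 32 = -32 + 41*π/2.
||u||_{H^1}^2 = (-8 + 17*π/2) + (-32 + 41*π/2) = -40 + 29*π.


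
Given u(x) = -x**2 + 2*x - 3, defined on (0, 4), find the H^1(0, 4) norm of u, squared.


||u||_{H^1}^2 = 2092/15

The H^1 norm (squared) on an interval (0, L) is
  ||u||_{H^1}^2 = ∫_0^L u(x)^2 dx + ∫_0^L u'(x)^2 dx.
Compute u'(x) = 2 - 2*x.
Then u(x)^2 = x**4 - 4*x**3 + 10*x**2 - 12*x + 9 and u'(x)^2 = 4*x**2 - 8*x + 4.
Integrate each monomial from 0 to 4 using ∫_0^4 c·x^n dx = c·4^(n+1)/(n+1):
  ∫_0^4 u(x)^2 dx = ∫_0^4 (x^4 - 4*x^3 + 10*x^2 - 12*x + 9) dx. Term by term:
    ∫_0^4 x^4 dx = 1024/5;  ∫_0^4 -4*x^3 dx = -256;  ∫_0^4 10*x^2 dx = 640/3;
    ∫_0^4 -12*x dx = -96;  ∫_0^4 9 dx = 36.
  Sum: 1024/5 − 256 + 640/3 − 96 + 36 = 1532/15.
  ∫_0^4 u'(x)^2 dx = ∫_0^4 (4*x^2 - 8*x + 4) dx. Term by term:
    ∫_0^4 4*x^2 dx = 256/3;  ∫_0^4 -8*x dx = -64;  ∫_0^4 4 dx = 16.
  Sum: 256/3 − 64 + 16 = 112/3.
Adding: ||u||_{H^1}^2 = 1532/15 + 112/3 = 2092/15.


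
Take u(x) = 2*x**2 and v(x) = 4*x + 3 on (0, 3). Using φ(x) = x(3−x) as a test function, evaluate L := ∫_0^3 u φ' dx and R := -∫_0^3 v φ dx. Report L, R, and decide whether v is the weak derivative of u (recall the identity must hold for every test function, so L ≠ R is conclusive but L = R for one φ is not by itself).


LHS = -27, RHS = -81/2. No, v is not the weak derivative of u.

u(x) = 2*x**2, classical derivative u'(x) = 4*x.
φ(x) = x(3−x), so φ'(x) = 3 - 2*x.
Note φ(0) = φ(3) = 0, so the boundary term u·φ vanishes.
LHS = ∫_0^3 u(x) φ'(x) dx = ∫_0^3 (-4*x^3 + 6*x^2) dx. Term by term:
  ∫_0^3 -4*x^3 dx = -81;  ∫_0^3 6*x^2 dx = 54.
Sum: -81 + 54 = -27.
So LHS = -27.
∫_0^3 v(x) φ(x) dx = ∫_0^3 (-4*x^3 + 9*x^2 + 9*x) dx. Term by term:
  ∫_0^3 -4*x^3 dx = -81;  ∫_0^3 9*x^2 dx = 81;  ∫_0^3 9*x dx = 81/2.
Sum: -81 + 81 + 81/2 = 81/2.
So RHS = -∫_0^3 v(x) φ(x) dx = -81/2.
LHS − RHS = 27/2 ≠ 0, so the identity fails.
(For a valid weak derivative the identity must hold for EVERY test function, in particular this one. The failure shows v is NOT the weak derivative of u.)
Correct weak derivative would be u'(x) = 4*x.


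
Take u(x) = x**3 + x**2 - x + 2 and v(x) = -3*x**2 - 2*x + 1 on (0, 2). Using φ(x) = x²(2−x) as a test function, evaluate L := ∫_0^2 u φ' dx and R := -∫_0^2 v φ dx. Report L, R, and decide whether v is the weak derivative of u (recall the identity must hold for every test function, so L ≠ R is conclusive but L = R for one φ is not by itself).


LHS = -124/15, RHS = 124/15. No, v is not the weak derivative of u.

u(x) = x**3 + x**2 - x + 2, classical derivative u'(x) = 3*x**2 + 2*x - 1.
φ(x) = x²(2−x), so φ'(x) = x*(4 - 3*x).
Note φ(0) = φ(2) = 0, so the boundary term u·φ vanishes.
LHS = ∫_0^2 u(x) φ'(x) dx = ∫_0^2 (-3*x^5 + x^4 + 7*x^3 - 10*x^2 + 8*x) dx. Term by term:
  ∫_0^2 -3*x^5 dx = -32;  ∫_0^2 x^4 dx = 32/5;  ∫_0^2 7*x^3 dx = 28;
  ∫_0^2 -10*x^2 dx = -80/3;  ∫_0^2 8*x dx = 16.
Sum: -32 + 32/5 + 28 − 80/3 + 16 = -124/15.
So LHS = -124/15.
∫_0^2 v(x) φ(x) dx = ∫_0^2 (3*x^5 - 4*x^4 - 5*x^3 + 2*x^2) dx. Term by term:
  ∫_0^2 3*x^5 dx = 32;  ∫_0^2 -4*x^4 dx = -128/5;  ∫_0^2 -5*x^3 dx = -20;
  ∫_0^2 2*x^2 dx = 16/3.
Sum: 32 − 128/5 − 20 + 16/3 = -124/15.
So RHS = -∫_0^2 v(x) φ(x) dx = 124/15.
LHS − RHS = -248/15 ≠ 0, so the identity fails.
(For a valid weak derivative the identity must hold for EVERY test function, in particular this one. The failure shows v is NOT the weak derivative of u.)
Correct weak derivative would be u'(x) = 3*x**2 + 2*x - 1.


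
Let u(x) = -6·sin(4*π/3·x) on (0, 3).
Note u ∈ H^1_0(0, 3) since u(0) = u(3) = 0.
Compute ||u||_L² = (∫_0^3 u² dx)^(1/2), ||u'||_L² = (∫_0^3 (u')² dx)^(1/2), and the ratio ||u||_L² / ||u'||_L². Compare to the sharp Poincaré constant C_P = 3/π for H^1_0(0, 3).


||u||_L² / ||u'||_L² = 3/(4*π) < C_P = 3/π.

u(x) = -6·sin(4*π/3·x), so u'(x) = -8*π*cos(4*π*x/3).
Writing u(x) = A·sin(kπx/L) with A = -6 and k = 4, use ∫_0^L sin²(kπx/L) dx = L/2 and ∫_0^L cos²(kπx/L) dx = L/2.
u² = 36·sin²(4*π/3·x) and (u')² = 64*π^2·cos²(4*π/3·x), and each of sin², cos² integrates to L/2 = 3/2 over (0, 3).
∫_0^3 u² dx = 54, so ||u||_L² = 3*sqrt(6).
∫_0^3 (u')² dx = 96*π^2, so ||u'||_L² = 4*sqrt(6)*π.
Ratio ||u||_L² / ||u'||_L² = 3/(4*π).
Sharp Poincaré constant on H^1_0(0, 3) is C_P = L/π = 3/π, achieved by sin(π/3·x).
This is the k = 4 harmonic; the ratio L/(kπ) is strictly less than C_P = L/π, consistent with the sharp inequality ||u||_L² ≤ C_P ||u'||_L².


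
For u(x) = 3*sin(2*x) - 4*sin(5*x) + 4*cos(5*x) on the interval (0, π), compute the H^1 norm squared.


||u||_{H^1(0,π)}^2 = -832/7 + 877*π/2

u'(x) = -20*sin(5*x) + 6*cos(2*x) - 20*cos(5*x).
Expand u² and (u')² and integrate term by term on (0, π), using: for integers n ≥ 1, ∫_0^π sin²(nx) dx = ∫_0^π cos²(nx) dx = π/2; for n ≠ n', ∫_0^π sin(nx)sin(n'x) dx = ∫_0^π cos(nx)cos(n'x) dx = 0; and by product-to-sum, ∫_0^π sin(nx)cos(n'x) dx = ½∫_0^π [sin((n+n')x) + sin((n−n')x)] dx, which is 0 when n+n' is even and 2n/(n²−n'²) when n+n' is odd (it need not vanish on (0, π)).
  u² squared terms: (-4)²·∫sin(5x)² dx = 16·π/2 = 8*π;  (3)²·∫sin(2x)² dx = 9·π/2 = 9*π/2;  (4)²·∫cos(5x)² dx = 16·π/2 = 8*π.
  u² cross terms: 2·(-4)·(3)·∫sin(5x)·sin(2x) dx = -24·(0) = 0;  2·(-4)·(4)·∫sin(5x)·cos(5x) dx = -32·(0) = 0;  2·(3)·(4)·∫sin(2x)·cos(5x) dx = 24·(-4/21) = -32/7.
  So ∫_0^π u² dx = 8*π + 9*π/2 + 8*π + 0 + 0 − 32/7 = -32/7 + 41*π/2.
  (u')² squared terms: (-20)²·∫cos(5x)² dx = 400·π/2 = 200*π;  (-20)²·∫sin(5x)² dx = 400·π/2 = 200*π;  (6)²·∫cos(2x)² dx = 36·π/2 = 18*π.
  (u')² cross terms: 2·(-20)·(-20)·∫cos(5x)·sin(5x) dx = 800·(0) = 0;  2·(-20)·(6)·∫cos(5x)·cos(2x) dx = -240·(0) = 0;  2·(-20)·(6)·∫sin(5x)·cos(2x) dx = -240·(10/21) = -800/7.
  So ∫_0^π (u')² dx = 200*π + 200*π + 18*π + 0 + 0 − 800/7 = -800/7 + 418*π.
||u||_{H^1}^2 = (-32/7 + 41*π/2) + (-800/7 + 418*π) = -832/7 + 877*π/2.


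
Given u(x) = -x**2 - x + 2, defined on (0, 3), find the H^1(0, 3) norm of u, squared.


||u||_{H^1}^2 = 1131/10

The H^1 norm (squared) on an interval (0, L) is
  ||u||_{H^1}^2 = ∫_0^L u(x)^2 dx + ∫_0^L u'(x)^2 dx.
Compute u'(x) = -2*x - 1.
Then u(x)^2 = x**4 + 2*x**3 - 3*x**2 - 4*x + 4 and u'(x)^2 = 4*x**2 + 4*x + 1.
Integrate each monomial from 0 to 3 using ∫_0^3 c·x^n dx = c·3^(n+1)/(n+1):
  ∫_0^3 u(x)^2 dx = ∫_0^3 (x^4 + 2*x^3 - 3*x^2 - 4*x + 4) dx. Term by term:
    ∫_0^3 x^4 dx = 243/5;  ∫_0^3 2*x^3 dx = 81/2;  ∫_0^3 -3*x^2 dx = -27;
    ∫_0^3 -4*x dx = -18;  ∫_0^3 4 dx = 12.
  Sum: 243/5 + 81/2 − 27 − 18 + 12 = 561/10.
  ∫_0^3 u'(x)^2 dx = ∫_0^3 (4*x^2 + 4*x + 1) dx. Term by term:
    ∫_0^3 4*x^2 dx = 36;  ∫_0^3 4*x dx = 18;  ∫_0^3 1 dx = 3.
  Sum: 36 + 18 + 3 = 57.
Adding: ||u||_{H^1}^2 = 561/10 + 57 = 1131/10.


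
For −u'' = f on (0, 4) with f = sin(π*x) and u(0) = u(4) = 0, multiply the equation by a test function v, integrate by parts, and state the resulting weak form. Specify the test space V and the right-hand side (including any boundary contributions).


V = H^1_0(0, 4) (so v(0) = v(4) = 0); weak form: ∫_0^4 u'v' dx = ∫_0^4 (sin(π*x)) v dx for all v ∈ V.

Multiply both sides by a test function v and integrate from 0 to 4:
  ∫_0^4 −u''(x) v(x) dx = ∫_0^4 f(x) v(x) dx.
Integrate the LHS by parts once:
  ∫_0^4 −u'' v dx = −[u'(x) v(x)]_0^4 + ∫_0^4 u'(x) v'(x) dx.
Thus ∫_0^4 u'(x) v'(x) dx = ∫_0^4 f(x) v(x) dx + [u'(x) v(x)]_0^4.
Choose V so that boundary terms are either known or forced to vanish.
u is Dirichlet: u(0) = u(4) = 0. Let V = H^1_0(0, 4); then v(0) = v(4) = 0, and [u' v]_0^4 = 0.
Weak formulation: find u (satisfying any essential BC) such that ∫_0^4 u'(x) v'(x) dx = ∫_0^4 f v dx for all v ∈ V.
Substituting f(x) = sin(π*x), the right-hand side is ∫_0^4 (sin(π*x)) v dx.


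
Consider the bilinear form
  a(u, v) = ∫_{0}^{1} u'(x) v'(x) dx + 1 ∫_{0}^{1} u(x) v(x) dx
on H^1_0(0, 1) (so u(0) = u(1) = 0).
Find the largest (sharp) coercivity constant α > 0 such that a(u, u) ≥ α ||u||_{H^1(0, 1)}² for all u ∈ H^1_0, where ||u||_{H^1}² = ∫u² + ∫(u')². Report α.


α = 1

Coercivity of a(·,·) on H^1_0(0, 1) means a(u, u) ≥ α ||u||_{H^1}² for every u ∈ H^1_0.
The interval has length L = 1, and Poincaré/coercivity depend only on L. Here a(u, u) = ∫(u')² + (1)·∫u².
Here c = 1 ≥ 1, so a(u,u) = ∫(u')² + c∫u² ≥ ∫(u')² + ∫u² = ||u||_{H^1}², i.e. α = 1 works. No larger α is possible: a(u,u) ≥ α||u||_{H^1}² means (1−α)∫(u')² ≥ (α−c)∫u², and for the modes u_n = sin(nπ(x−x₀)/L) (x₀ the left endpoint) one has ∫u_n²/∫(u_n')² = (L/(nπ))² → 0, so a(u_n,u_n)/||u_n||_{H^1}² → 1. Hence the optimal constant is α = 1.
Therefore α = 1.


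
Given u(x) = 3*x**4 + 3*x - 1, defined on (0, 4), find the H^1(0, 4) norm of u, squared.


||u||_{H^1}^2 = 21526312/35

The H^1 norm (squared) on an interval (0, L) is
  ||u||_{H^1}^2 = ∫_0^L u(x)^2 dx + ∫_0^L u'(x)^2 dx.
Compute u'(x) = 12*x**3 + 3.
Then u(x)^2 = 9*x**8 + 18*x**5 - 6*x**4 + 9*x**2 - 6*x + 1 and u'(x)^2 = 144*x**6 + 72*x**3 + 9.
Integrate each monomial from 0 to 4 using ∫_0^4 c·x^n dx = c·4^(n+1)/(n+1):
  ∫_0^4 u(x)^2 dx = ∫_0^4 (9*x^8 + 18*x^5 - 6*x^4 + 9*x^2 - 6*x + 1) dx. Term by term:
    ∫_0^4 9*x^8 dx = 262144;  ∫_0^4 18*x^5 dx = 12288;  ∫_0^4 -6*x^4 dx = -6144/5;
    ∫_0^4 9*x^2 dx = 192;  ∫_0^4 -6*x dx = -48;  ∫_0^4 1 dx = 4.
  Sum: 262144 + 12288 − 6144/5 + 192 − 48 + 4 = 1366756/5.
  ∫_0^4 u'(x)^2 dx = ∫_0^4 (144*x^6 + 72*x^3 + 9) dx. Term by term:
    ∫_0^4 144*x^6 dx = 2359296/7;  ∫_0^4 72*x^3 dx = 4608;  ∫_0^4 9 dx = 36.
  Sum: 2359296/7 + 4608 + 36 = 2391804/7.
Adding: ||u||_{H^1}^2 = 1366756/5 + 2391804/7 = 21526312/35.


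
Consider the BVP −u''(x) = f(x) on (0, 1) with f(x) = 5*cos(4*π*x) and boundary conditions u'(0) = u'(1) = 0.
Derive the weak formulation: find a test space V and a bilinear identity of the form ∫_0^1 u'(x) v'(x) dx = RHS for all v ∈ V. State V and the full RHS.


V = H^1(0, 1) (no boundary constraint on v; u is determined up to an additive constant); weak form: ∫_0^1 u'v' dx = ∫_0^1 (5*cos(4*π*x)) v dx for all v ∈ V.

Multiply both sides by a test function v and integrate from 0 to 1:
  ∫_0^1 −u''(x) v(x) dx = ∫_0^1 f(x) v(x) dx.
Integrate the LHS by parts once:
  ∫_0^1 −u'' v dx = −[u'(x) v(x)]_0^1 + ∫_0^1 u'(x) v'(x) dx.
Thus ∫_0^1 u'(x) v'(x) dx = ∫_0^1 f(x) v(x) dx + [u'(x) v(x)]_0^1.
Choose V so that boundary terms are either known or forced to vanish.
u has homogeneous Neumann: u'(0) = u'(1) = 0. So [u' v]_0^1 = 0·v(1) − 0·v(0) = 0 for any v; take V = H^1(0, 1).
Weak formulation: find u (satisfying any essential BC) such that ∫_0^1 u'(x) v'(x) dx = ∫_0^1 f v dx for all v ∈ V (homogeneous Neumann, so boundary terms vanish).
Substituting f(x) = 5*cos(4*π*x), the right-hand side is ∫_0^1 (5*cos(4*π*x)) v dx.
Compatibility check (pure Neumann): taking v ≡ 1 ∈ V gives 0 = ∫_0^1 f dx + (0) − (0), i.e. ∫_0^1 f dx must equal u'(0) − u'(1) = 0. Indeed ∫_0^1 (5*cos(4*π*x)) dx = 0, so the data are compatible. The solution is then unique only up to an additive constant (fix it e.g. by requiring ∫_0^1 u dx = 0).


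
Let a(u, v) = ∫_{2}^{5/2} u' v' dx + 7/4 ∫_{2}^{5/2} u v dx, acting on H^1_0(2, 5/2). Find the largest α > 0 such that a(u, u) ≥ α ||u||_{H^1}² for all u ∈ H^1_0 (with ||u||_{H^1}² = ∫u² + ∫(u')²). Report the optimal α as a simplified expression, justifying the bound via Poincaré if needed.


α = 1

Coercivity of a(·,·) on H^1_0(2, 5/2) means a(u, u) ≥ α ||u||_{H^1}² for every u ∈ H^1_0.
The interval has length L = 1/2, and Poincaré/coercivity depend only on L. Here a(u, u) = ∫(u')² + (7/4)·∫u².
Here c = 7/4 ≥ 1, so a(u,u) = ∫(u')² + c∫u² ≥ ∫(u')² + ∫u² = ||u||_{H^1}², i.e. α = 1 works. No larger α is possible: a(u,u) ≥ α||u||_{H^1}² means (1−α)∫(u')² ≥ (α−c)∫u², and for the modes u_n = sin(nπ(x−x₀)/L) (x₀ the left endpoint) one has ∫u_n²/∫(u_n')² = (L/(nπ))² → 0, so a(u_n,u_n)/||u_n||_{H^1}² → 1. Hence the optimal constant is α = 1.
Therefore α = 1.


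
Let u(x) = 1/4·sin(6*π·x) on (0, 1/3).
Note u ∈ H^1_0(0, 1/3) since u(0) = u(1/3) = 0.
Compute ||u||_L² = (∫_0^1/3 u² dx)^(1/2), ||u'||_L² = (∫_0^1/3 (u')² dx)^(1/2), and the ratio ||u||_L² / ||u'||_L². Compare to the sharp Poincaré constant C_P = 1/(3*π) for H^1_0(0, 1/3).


||u||_L² / ||u'||_L² = 1/(6*π) < C_P = 1/(3*π).

u(x) = 1/4·sin(6*π·x), so u'(x) = 3*π*cos(6*π*x)/2.
Writing u(x) = A·sin(kπx/L) with A = 1/4 and k = 2, use ∫_0^L sin²(kπx/L) dx = L/2 and ∫_0^L cos²(kπx/L) dx = L/2.
u² = 1/16·sin²(6*π·x) and (u')² = 9*π^2/4·cos²(6*π·x), and each of sin², cos² integrates to L/2 = 1/6 over (0, 1/3).
∫_0^1/3 u² dx = 1/96, so ||u||_L² = sqrt(6)/24.
∫_0^1/3 (u')² dx = 3*π^2/8, so ||u'||_L² = sqrt(6)*π/4.
Ratio ||u||_L² / ||u'||_L² = 1/(6*π).
Sharp Poincaré constant on H^1_0(0, 1/3) is C_P = L/π = 1/(3*π), achieved by sin(3*π·x).
This is the k = 2 harmonic; the ratio L/(kπ) is strictly less than C_P = L/π, consistent with the sharp inequality ||u||_L² ≤ C_P ||u'||_L².


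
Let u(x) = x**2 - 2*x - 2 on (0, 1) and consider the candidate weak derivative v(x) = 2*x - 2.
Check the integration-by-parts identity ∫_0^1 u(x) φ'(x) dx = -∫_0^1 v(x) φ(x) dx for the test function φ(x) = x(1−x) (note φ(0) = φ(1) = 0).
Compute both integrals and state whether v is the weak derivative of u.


LHS = 1/6, RHS = 1/6. Yes, v = u' weakly.

u(x) = x**2 - 2*x - 2, classical derivative u'(x) = 2*x - 2.
φ(x) = x(1−x), so φ'(x) = 1 - 2*x.
Note φ(0) = φ(1) = 0, so the boundary term u·φ vanishes.
LHS = ∫_0^1 u(x) φ'(x) dx = ∫_0^1 (-2*x^3 + 5*x^2 + 2*x - 2) dx. Term by term:
  ∫_0^1 -2*x^3 dx = -1/2;  ∫_0^1 5*x^2 dx = 5/3;  ∫_0^1 2*x dx = 1;
  ∫_0^1 -2 dx = -2.
Sum: -1/2 + 5/3 + 1 − 2 = 1/6.
So LHS = 1/6.
∫_0^1 v(x) φ(x) dx = ∫_0^1 (-2*x^3 + 4*x^2 - 2*x) dx. Term by term:
  ∫_0^1 -2*x^3 dx = -1/2;  ∫_0^1 4*x^2 dx = 4/3;  ∫_0^1 -2*x dx = -1.
Sum: -1/2 + 4/3 − 1 = -1/6.
So RHS = -∫_0^1 v(x) φ(x) dx = 1/6.
LHS = RHS, so the identity holds for this test φ.
Moreover u is smooth here and v(x) = u'(x) = 2*x - 2 pointwise, so the identity holds for every test function. Hence v is the weak derivative of u.


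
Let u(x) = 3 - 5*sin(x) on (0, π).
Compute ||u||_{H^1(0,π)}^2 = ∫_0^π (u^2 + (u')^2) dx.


||u||_{H^1(0,π)}^2 = -60 + 34*π

u'(x) = -5*cos(x).
Expand u² and (u')² and integrate term by term on (0, π), using: for integers n ≥ 1, ∫_0^π sin²(nx) dx = ∫_0^π cos²(nx) dx = π/2; for n ≠ n', ∫_0^π sin(nx)sin(n'x) dx = ∫_0^π cos(nx)cos(n'x) dx = 0; and by product-to-sum, ∫_0^π sin(nx)cos(n'x) dx = ½∫_0^π [sin((n+n')x) + sin((n−n')x)] dx, which is 0 when n+n' is even and 2n/(n²−n'²) when n+n' is odd (it need not vanish on (0, π)). For the constant mode: ∫_0^π 1 dx = π, ∫_0^π cos(nx) dx = 0, ∫_0^π sin(nx) dx = (1−(−1)^n)/n.
  u² squared terms: (3)²·∫1 dx = 9·π = 9*π;  (-5)²·∫sin(x)² dx = 25·π/2 = 25*π/2.
  u² cross terms: 2·(3)·(-5)·∫1·sin(x) dx = -30·(2) = -60.
  So ∫_0^π u² dx = 9*π + 25*π/2 − 60 = -60 + 43*π/2.
  (u')² squared terms: (-5)²·∫cos(x)² dx = 25·π/2 = 25*π/2.
  So ∫_0^π (u')² dx = 25*π/2.
||u||_{H^1}^2 = (-60 + 43*π/2) + (25*π/2) = -60 + 34*π.


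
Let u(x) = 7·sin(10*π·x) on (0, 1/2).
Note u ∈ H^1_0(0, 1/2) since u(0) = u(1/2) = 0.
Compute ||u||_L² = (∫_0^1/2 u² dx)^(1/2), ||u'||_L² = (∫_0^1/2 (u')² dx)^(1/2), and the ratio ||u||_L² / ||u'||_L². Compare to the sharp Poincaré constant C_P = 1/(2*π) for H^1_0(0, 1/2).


||u||_L² / ||u'||_L² = 1/(10*π) < C_P = 1/(2*π).

u(x) = 7·sin(10*π·x), so u'(x) = 70*π*cos(10*π*x).
Writing u(x) = A·sin(kπx/L) with A = 7 and k = 5, use ∫_0^L sin²(kπx/L) dx = L/2 and ∫_0^L cos²(kπx/L) dx = L/2.
u² = 49·sin²(10*π·x) and (u')² = 4900*π^2·cos²(10*π·x), and each of sin², cos² integrates to L/2 = 1/4 over (0, 1/2).
∫_0^1/2 u² dx = 49/4, so ||u||_L² = 7/2.
∫_0^1/2 (u')² dx = 1225*π^2, so ||u'||_L² = 35*π.
Ratio ||u||_L² / ||u'||_L² = 1/(10*π).
Sharp Poincaré constant on H^1_0(0, 1/2) is C_P = L/π = 1/(2*π), achieved by sin(2*π·x).
This is the k = 5 harmonic; the ratio L/(kπ) is strictly less than C_P = L/π, consistent with the sharp inequality ||u||_L² ≤ C_P ||u'||_L².


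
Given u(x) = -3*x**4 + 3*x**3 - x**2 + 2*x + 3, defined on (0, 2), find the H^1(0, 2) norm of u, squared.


||u||_{H^1}^2 = 104618/105

The H^1 norm (squared) on an interval (0, L) is
  ||u||_{H^1}^2 = ∫_0^L u(x)^2 dx + ∫_0^L u'(x)^2 dx.
Compute u'(x) = -12*x**3 + 9*x**2 - 2*x + 2.
Then u(x)^2 = 9*x**8 - 18*x**7 + 15*x**6 - 18*x**5 - 5*x**4 + 14*x**3 - 2*x**2 + 12*x + 9 and u'(x)^2 = 144*x**6 - 216*x**5 + 129*x**4 - 84*x**3 + 40*x**2 - 8*x + 4.
Integrate each monomial from 0 to 2 using ∫_0^2 c·x^n dx = c·2^(n+1)/(n+1):
  ∫_0^2 u(x)^2 dx = ∫_0^2 (9*x^8 - 18*x^7 + 15*x^6 - 18*x^5 - 5*x^4 + 14*x^3 - 2*x^2 + 12*x + 9) dx. Term by term:
    ∫_0^2 9*x^8 dx = 512;  ∫_0^2 -18*x^7 dx = -576;  ∫_0^2 15*x^6 dx = 1920/7;
    ∫_0^2 -18*x^5 dx = -192;  ∫_0^2 -5*x^4 dx = -32;  ∫_0^2 14*x^3 dx = 56;
    ∫_0^2 -2*x^2 dx = -16/3;  ∫_0^2 12*x dx = 24;  ∫_0^2 9 dx = 18.
  Sum: 512 − 576 + 1920/7 − 192 − 32 + 56 − 16/3 + 24 + 18 = 1658/21.
  ∫_0^2 u'(x)^2 dx = ∫_0^2 (144*x^6 - 216*x^5 + 129*x^4 - 84*x^3 + 40*x^2 - 8*x + 4) dx. Term by term:
    ∫_0^2 144*x^6 dx = 18432/7;  ∫_0^2 -216*x^5 dx = -2304;  ∫_0^2 129*x^4 dx = 4128/5;
    ∫_0^2 -84*x^3 dx = -336;  ∫_0^2 40*x^2 dx = 320/3;  ∫_0^2 -8*x dx = -16;
    ∫_0^2 4 dx = 8.
  Sum: 18432/7 − 2304 + 4128/5 − 336 + 320/3 − 16 + 8 = 96328/105.
Adding: ||u||_{H^1}^2 = 1658/21 + 96328/105 = 104618/105.
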